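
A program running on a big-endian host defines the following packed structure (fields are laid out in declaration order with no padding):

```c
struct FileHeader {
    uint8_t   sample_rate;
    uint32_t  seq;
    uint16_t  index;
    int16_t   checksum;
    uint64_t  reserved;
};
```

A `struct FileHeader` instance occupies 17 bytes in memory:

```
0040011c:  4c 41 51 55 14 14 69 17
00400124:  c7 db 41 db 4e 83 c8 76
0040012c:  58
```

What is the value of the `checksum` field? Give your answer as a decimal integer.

`checksum` follows `sample_rate` (1 B), `seq` (4 B), `index` (2 B), so it starts at offset 1 + 4 + 2 = 7 and occupies 2 bytes.
Bytes at offsets 7..8: 17 C7.
In big-endian order the high byte comes first in memory.
The bytes are already most-significant first: 0x17C7.
0x17C7 = 6087.

6087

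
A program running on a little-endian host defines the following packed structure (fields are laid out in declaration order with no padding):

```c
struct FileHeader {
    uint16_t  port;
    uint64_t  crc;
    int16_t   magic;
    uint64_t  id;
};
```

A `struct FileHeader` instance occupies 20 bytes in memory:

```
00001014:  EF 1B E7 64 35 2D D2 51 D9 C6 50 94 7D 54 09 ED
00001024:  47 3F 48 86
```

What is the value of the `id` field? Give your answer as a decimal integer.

9676053377557550205

`id` follows `port` (2 B), `crc` (8 B), `magic` (2 B), so it starts at offset 2 + 8 + 2 = 12 and occupies 8 bytes.
Bytes at offsets 12..19: 7D 54 09 ED 47 3F 48 86.
In little-endian order the low byte comes first in memory.
Reassemble most-significant byte first: 86 48 3F 47 ED 09 54 7D → 0x86483F47ED09547D.
0x86483F47ED09547D = 9676053377557550205.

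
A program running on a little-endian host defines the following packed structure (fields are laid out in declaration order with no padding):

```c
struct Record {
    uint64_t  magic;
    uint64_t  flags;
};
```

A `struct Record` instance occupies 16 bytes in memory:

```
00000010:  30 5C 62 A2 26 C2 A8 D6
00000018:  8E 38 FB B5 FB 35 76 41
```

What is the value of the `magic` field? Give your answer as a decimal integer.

`magic` is the first field, at byte offset 0, occupying 8 bytes.
Bytes at offsets 0..7: 30 5C 62 A2 26 C2 A8 D6.
Little-endian stores the least-significant byte at the lowest address.
Reassemble most-significant byte first: D6 A8 C2 26 A2 62 5C 30 → 0xD6A8C226A2625C30.
0xD6A8C226A2625C30 = 15467826391392869424.

15467826391392869424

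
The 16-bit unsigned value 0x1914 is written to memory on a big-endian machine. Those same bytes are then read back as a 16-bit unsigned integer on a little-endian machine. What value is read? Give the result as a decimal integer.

5145

Stored big-endian, the bytes at ascending addresses are 19 14.
Read back as little-endian, the first byte is least significant, giving 0x1419.
0x1419 = 5145.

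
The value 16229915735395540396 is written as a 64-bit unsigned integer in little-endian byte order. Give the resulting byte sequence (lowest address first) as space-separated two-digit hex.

16229915735395540396 in hexadecimal, padded to 64 bits, is 0xE13C3E5F1EC61DAC.
Split into bytes (most-significant first): E1 3C 3E 5F 1E C6 1D AC.
Little-endian stores the least-significant byte at the lowest address.
So at ascending addresses the bytes are AC 1D C6 1E 5F 3E 3C E1.

AC 1D C6 1E 5F 3E 3C E1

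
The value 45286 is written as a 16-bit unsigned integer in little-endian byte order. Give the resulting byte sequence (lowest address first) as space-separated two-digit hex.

E6 B0

45286 in hexadecimal, padded to 16 bits, is 0xB0E6.
Split into bytes (most-significant first): B0 E6.
Little-endian stores the least-significant byte at the lowest address.
So at ascending addresses the bytes are E6 B0.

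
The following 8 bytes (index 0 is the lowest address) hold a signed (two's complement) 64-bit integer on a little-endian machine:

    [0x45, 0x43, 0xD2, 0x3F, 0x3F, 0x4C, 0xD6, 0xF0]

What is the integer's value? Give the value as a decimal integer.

-1092602025053371579

In little-endian order the low byte comes first in memory.
Reassemble most-significant byte first: F0 D6 4C 3F 3F D2 43 45 → 0xF0D64C3F3FD24345.
Top bit is set, so as a signed 64-bit value this is 0xF0D64C3F3FD24345 − 2^64 = -1092602025053371579.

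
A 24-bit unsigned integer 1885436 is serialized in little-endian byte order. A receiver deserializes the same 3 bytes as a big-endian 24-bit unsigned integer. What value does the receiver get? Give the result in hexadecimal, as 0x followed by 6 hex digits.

0xFCC41C

1885436 in 24-bit hexadecimal is 0x1CC4FC.
Stored little-endian, the bytes at ascending addresses are FC C4 1C.
Read back as big-endian, the last byte is least significant, giving 0xFCC41C.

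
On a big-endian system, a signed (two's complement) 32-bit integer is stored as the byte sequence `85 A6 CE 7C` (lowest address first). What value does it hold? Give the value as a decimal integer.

-2052665732

In big-endian order the high byte comes first in memory.
The bytes are already most-significant first: 0x85A6CE7C.
Top bit is set, so as a signed 32-bit value this is 0x85A6CE7C − 2^32 = -2052665732.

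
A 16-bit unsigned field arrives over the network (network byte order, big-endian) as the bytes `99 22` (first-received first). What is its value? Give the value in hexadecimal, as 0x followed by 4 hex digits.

Big-endian: lowest address holds the most-significant byte.
The bytes are already most-significant first: 0x9922.

0x9922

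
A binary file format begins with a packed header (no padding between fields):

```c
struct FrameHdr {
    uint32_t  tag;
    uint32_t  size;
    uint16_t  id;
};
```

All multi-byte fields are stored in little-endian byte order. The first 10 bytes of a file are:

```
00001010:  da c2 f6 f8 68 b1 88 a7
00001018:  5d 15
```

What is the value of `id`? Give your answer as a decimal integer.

`id` follows `tag` (4 B), `size` (4 B), so it starts at offset 4 + 4 = 8 and occupies 2 bytes.
Bytes at offsets 8..9: 5D 15.
In little-endian order the low byte comes first in memory.
Reassemble most-significant byte first: 15 5D → 0x155D.
0x155D = 5469.

5469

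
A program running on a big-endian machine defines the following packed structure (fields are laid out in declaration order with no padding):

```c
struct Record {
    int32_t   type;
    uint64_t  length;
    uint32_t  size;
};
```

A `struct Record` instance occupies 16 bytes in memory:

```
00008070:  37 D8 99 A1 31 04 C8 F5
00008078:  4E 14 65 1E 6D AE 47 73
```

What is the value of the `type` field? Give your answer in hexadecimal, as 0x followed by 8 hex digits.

0x37D899A1

`type` is the first field, at byte offset 0, occupying 4 bytes.
Bytes at offsets 0..3: 37 D8 99 A1.
Big-endian stores the most-significant byte at the lowest address.
The bytes are already most-significant first: 0x37D899A1.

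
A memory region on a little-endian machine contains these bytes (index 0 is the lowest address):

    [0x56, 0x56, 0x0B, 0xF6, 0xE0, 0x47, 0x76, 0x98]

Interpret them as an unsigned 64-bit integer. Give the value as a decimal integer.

10986047372543088214

Little-endian: lowest address holds the least-significant byte.
Reassemble most-significant byte first: 98 76 47 E0 F6 0B 56 56 → 0x987647E0F60B5656.
0x987647E0F60B5656 = 10986047372543088214.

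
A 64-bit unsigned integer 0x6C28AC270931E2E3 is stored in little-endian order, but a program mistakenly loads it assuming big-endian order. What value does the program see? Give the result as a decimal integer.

16420741106736310380

Stored little-endian, the bytes at ascending addresses are E3 E2 31 09 27 AC 28 6C.
Read back as big-endian, the last byte is least significant, giving 0xE3E2310927AC286C.
0xE3E2310927AC286C = 16420741106736310380.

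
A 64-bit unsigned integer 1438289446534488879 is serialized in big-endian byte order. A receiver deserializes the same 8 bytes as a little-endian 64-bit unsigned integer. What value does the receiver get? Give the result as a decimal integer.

1438289446534488879 in 64-bit hexadecimal is 0x13F5D4A198E1A32F.
Stored big-endian, the bytes at ascending addresses are 13 F5 D4 A1 98 E1 A3 2F.
Read back as little-endian, the first byte is least significant, giving 0x2FA3E198A1D4F513.
0x2FA3E198A1D4F513 = 3432835386652816659.

3432835386652816659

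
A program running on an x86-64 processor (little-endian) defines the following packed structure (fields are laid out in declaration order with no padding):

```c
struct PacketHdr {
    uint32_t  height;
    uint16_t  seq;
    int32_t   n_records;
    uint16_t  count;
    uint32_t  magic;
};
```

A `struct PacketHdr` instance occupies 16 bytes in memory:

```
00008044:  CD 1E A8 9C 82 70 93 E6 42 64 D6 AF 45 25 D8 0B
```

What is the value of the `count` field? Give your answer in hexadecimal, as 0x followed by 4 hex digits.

`count` follows `height` (4 B), `seq` (2 B), `n_records` (4 B), so it starts at offset 4 + 2 + 4 = 10 and occupies 2 bytes.
Bytes at offsets 10..11: D6 AF.
In little-endian order the low byte comes first in memory.
Reassemble most-significant byte first: AF D6 → 0xAFD6.

0xAFD6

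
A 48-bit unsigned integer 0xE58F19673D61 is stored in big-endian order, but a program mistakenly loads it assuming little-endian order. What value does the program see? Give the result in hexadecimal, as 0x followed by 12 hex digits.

Stored big-endian, the bytes at ascending addresses are E5 8F 19 67 3D 61.
Read back as little-endian, the first byte is least significant, giving 0x613D67198FE5.

0x613D67198FE5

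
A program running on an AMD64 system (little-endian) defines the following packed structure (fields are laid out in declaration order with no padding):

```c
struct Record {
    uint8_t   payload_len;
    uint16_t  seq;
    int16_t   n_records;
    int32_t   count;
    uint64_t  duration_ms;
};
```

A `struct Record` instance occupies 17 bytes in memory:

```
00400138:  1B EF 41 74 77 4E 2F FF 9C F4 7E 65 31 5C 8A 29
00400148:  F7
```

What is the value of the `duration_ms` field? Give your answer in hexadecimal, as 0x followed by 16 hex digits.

`duration_ms` follows `payload_len` (1 B), `seq` (2 B), `n_records` (2 B), `count` (4 B), so it starts at offset 1 + 2 + 2 + 4 = 9 and occupies 8 bytes.
Bytes at offsets 9..16: F4 7E 65 31 5C 8A 29 F7.
Little-endian stores the least-significant byte at the lowest address.
Reassemble most-significant byte first: F7 29 8A 5C 31 65 7E F4 → 0xF7298A5C31657EF4.

0xF7298A5C31657EF4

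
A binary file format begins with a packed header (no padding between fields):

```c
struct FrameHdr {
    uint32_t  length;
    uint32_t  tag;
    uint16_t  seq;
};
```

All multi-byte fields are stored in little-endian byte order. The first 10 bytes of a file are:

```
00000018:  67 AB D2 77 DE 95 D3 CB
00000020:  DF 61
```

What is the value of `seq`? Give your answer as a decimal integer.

`seq` follows `length` (4 B), `tag` (4 B), so it starts at offset 4 + 4 = 8 and occupies 2 bytes.
Bytes at offsets 8..9: DF 61.
Little-endian stores the least-significant byte at the lowest address.
Reassemble most-significant byte first: 61 DF → 0x61DF.
0x61DF = 25055.

25055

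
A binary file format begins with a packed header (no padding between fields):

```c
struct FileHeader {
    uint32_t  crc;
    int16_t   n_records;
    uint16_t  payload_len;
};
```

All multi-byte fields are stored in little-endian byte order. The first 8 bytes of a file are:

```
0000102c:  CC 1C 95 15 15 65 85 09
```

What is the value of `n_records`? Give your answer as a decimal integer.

`n_records` follows `crc` (4 bytes), so it starts at byte offset 4 and occupies 2 bytes.
Bytes at offsets 4..5: 15 65.
Little-endian stores the least-significant byte at the lowest address.
Reassemble most-significant byte first: 65 15 → 0x6515.
0x6515 = 25877.

25877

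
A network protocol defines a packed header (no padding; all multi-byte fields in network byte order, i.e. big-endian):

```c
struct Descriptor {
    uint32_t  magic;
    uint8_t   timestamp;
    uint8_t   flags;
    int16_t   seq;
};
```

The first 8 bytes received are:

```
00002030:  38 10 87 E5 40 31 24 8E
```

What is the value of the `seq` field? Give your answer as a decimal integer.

`seq` follows `magic` (4 B), `timestamp` (1 B), `flags` (1 B), so it starts at offset 4 + 1 + 1 = 6 and occupies 2 bytes.
Bytes at offsets 6..7: 24 8E.
In big-endian order the high byte comes first in memory.
The bytes are already most-significant first: 0x248E.
0x248E = 9358.

9358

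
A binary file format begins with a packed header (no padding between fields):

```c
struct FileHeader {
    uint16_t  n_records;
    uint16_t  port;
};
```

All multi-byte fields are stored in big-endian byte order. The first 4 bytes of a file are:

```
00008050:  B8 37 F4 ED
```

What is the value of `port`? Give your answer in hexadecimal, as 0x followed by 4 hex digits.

`port` follows `n_records` (2 bytes), so it starts at byte offset 2 and occupies 2 bytes.
Bytes at offsets 2..3: F4 ED.
Big-endian: lowest address holds the most-significant byte.
The bytes are already most-significant first: 0xF4ED.

0xF4ED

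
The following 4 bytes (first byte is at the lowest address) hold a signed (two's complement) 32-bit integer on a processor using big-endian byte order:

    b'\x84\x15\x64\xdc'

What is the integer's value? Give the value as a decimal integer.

-2078972708

Big-endian: lowest address holds the most-significant byte.
The bytes are already most-significant first: 0x841564DC.
Top bit is set, so as a signed 32-bit value this is 0x841564DC − 2^32 = -2078972708.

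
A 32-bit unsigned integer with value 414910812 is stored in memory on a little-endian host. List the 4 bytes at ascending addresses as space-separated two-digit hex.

414910812 in hexadecimal, padded to 32 bits, is 0x18BB095C.
Split into bytes (most-significant first): 18 BB 09 5C.
In little-endian order the low byte comes first in memory.
So at ascending addresses the bytes are 5C 09 BB 18.

5C 09 BB 18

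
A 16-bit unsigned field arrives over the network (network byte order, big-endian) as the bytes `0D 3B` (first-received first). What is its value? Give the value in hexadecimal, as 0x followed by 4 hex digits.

Big-endian: lowest address holds the most-significant byte.
The bytes are already most-significant first: 0x0D3B.

0x0D3B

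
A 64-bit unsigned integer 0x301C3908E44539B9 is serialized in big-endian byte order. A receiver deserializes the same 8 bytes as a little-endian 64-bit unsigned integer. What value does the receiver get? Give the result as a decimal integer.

Stored big-endian, the bytes at ascending addresses are 30 1C 39 08 E4 45 39 B9.
Read back as little-endian, the first byte is least significant, giving 0xB93945E408391C30.
0xB93945E408391C30 = 13346775816381996080.

13346775816381996080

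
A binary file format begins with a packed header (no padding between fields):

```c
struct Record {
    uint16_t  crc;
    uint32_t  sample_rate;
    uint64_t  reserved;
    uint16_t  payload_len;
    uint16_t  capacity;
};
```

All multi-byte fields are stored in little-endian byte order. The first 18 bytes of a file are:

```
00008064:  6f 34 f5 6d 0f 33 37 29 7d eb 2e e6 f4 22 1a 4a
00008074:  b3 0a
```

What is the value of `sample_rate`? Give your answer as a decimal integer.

856649205

`sample_rate` follows `crc` (2 bytes), so it starts at byte offset 2 and occupies 4 bytes.
Bytes at offsets 2..5: F5 6D 0F 33.
In little-endian order the low byte comes first in memory.
Reassemble most-significant byte first: 33 0F 6D F5 → 0x330F6DF5.
0x330F6DF5 = 856649205.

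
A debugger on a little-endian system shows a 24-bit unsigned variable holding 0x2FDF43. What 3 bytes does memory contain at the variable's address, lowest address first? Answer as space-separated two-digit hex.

Split into bytes (most-significant first): 2F DF 43.
In little-endian order the low byte comes first in memory.
So at ascending addresses the bytes are 43 DF 2F.

43 DF 2F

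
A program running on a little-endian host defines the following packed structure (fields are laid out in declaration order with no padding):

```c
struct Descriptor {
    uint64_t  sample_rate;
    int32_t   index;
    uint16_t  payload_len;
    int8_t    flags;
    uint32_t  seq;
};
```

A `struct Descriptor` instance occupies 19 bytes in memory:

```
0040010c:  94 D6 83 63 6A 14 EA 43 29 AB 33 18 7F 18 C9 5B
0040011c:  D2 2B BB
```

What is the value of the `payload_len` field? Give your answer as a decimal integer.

6271

`payload_len` follows `sample_rate` (8 B), `index` (4 B), so it starts at offset 8 + 4 = 12 and occupies 2 bytes.
Bytes at offsets 12..13: 7F 18.
Little-endian stores the least-significant byte at the lowest address.
Reassemble most-significant byte first: 18 7F → 0x187F.
0x187F = 6271.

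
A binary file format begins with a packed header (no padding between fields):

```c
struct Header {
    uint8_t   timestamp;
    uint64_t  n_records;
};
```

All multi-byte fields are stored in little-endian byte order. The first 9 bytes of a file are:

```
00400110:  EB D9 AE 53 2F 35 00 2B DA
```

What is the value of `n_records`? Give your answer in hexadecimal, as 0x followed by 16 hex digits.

`n_records` follows `timestamp` (1 byte), so it starts at byte offset 1 and occupies 8 bytes.
Bytes at offsets 1..8: D9 AE 53 2F 35 00 2B DA.
Little-endian stores the least-significant byte at the lowest address.
Reassemble most-significant byte first: DA 2B 00 35 2F 53 AE D9 → 0xDA2B00352F53AED9.

0xDA2B00352F53AED9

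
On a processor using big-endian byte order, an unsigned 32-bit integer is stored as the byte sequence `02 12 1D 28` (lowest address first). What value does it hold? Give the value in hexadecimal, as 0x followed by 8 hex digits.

0x02121D28

In big-endian order the high byte comes first in memory.
The bytes are already most-significant first: 0x02121D28.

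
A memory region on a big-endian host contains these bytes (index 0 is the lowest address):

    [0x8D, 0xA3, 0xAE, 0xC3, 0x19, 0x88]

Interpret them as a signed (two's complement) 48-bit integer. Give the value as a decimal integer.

Big-endian: lowest address holds the most-significant byte.
The bytes are already most-significant first: 0x8DA3AEC31988.
Top bit is set, so as a signed 48-bit value this is 0x8DA3AEC31988 − 2^48 = -125740825503352.

-125740825503352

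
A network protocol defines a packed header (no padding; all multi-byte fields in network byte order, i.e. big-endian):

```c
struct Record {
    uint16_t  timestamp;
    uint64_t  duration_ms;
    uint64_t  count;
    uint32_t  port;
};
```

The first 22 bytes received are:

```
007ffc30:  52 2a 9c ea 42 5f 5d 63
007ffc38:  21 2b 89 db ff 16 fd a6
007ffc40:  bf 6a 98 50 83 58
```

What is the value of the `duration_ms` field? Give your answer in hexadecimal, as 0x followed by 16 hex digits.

`duration_ms` follows `timestamp` (2 bytes), so it starts at byte offset 2 and occupies 8 bytes.
Bytes at offsets 2..9: 9C EA 42 5F 5D 63 21 2B.
Big-endian: lowest address holds the most-significant byte.
The bytes are already most-significant first: 0x9CEA425F5D63212B.

0x9CEA425F5D63212B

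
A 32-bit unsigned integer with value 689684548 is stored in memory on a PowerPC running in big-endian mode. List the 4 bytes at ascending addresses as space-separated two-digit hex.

689684548 in hexadecimal, padded to 32 bits, is 0x291BC044.
Split into bytes (most-significant first): 29 1B C0 44.
Big-endian: lowest address holds the most-significant byte.
So the memory order matches the most-significant-first order: 29 1B C0 44.

29 1B C0 44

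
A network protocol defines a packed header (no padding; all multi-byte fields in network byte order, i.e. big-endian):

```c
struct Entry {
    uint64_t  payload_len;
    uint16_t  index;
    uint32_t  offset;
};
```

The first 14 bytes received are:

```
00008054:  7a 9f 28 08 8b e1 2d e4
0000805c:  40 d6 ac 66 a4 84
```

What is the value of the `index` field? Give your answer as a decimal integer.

`index` follows `payload_len` (8 bytes), so it starts at byte offset 8 and occupies 2 bytes.
Bytes at offsets 8..9: 40 D6.
Big-endian: lowest address holds the most-significant byte.
The bytes are already most-significant first: 0x40D6.
0x40D6 = 16598.

16598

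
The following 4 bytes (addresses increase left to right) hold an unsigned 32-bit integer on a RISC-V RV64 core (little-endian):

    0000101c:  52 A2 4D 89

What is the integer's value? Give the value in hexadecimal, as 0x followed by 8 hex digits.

0x894DA252

Little-endian stores the least-significant byte at the lowest address.
Reassemble most-significant byte first: 89 4D A2 52 → 0x894DA252.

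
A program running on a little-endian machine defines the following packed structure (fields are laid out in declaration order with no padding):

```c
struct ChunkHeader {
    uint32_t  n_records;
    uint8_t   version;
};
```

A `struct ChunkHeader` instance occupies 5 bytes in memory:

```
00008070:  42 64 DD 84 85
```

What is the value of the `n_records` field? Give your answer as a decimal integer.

`n_records` is the first field, at byte offset 0, occupying 4 bytes.
Bytes at offsets 0..3: 42 64 DD 84.
In little-endian order the low byte comes first in memory.
Reassemble most-significant byte first: 84 DD 64 42 → 0x84DD6442.
0x84DD6442 = 2229101634.

2229101634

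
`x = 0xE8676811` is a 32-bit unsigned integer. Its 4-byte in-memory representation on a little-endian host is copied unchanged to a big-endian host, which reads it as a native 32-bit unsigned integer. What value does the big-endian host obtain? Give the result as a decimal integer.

Stored little-endian, the bytes at ascending addresses are 11 68 67 E8.
Read back as big-endian, the last byte is least significant, giving 0x116867E8.
0x116867E8 = 292055016.

292055016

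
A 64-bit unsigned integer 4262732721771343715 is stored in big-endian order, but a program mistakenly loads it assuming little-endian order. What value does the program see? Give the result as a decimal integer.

7165118524111988795

4262732721771343715 in 64-bit hexadecimal is 0x3B2844D3559D6F63.
Stored big-endian, the bytes at ascending addresses are 3B 28 44 D3 55 9D 6F 63.
Read back as little-endian, the first byte is least significant, giving 0x636F9D55D344283B.
0x636F9D55D344283B = 7165118524111988795.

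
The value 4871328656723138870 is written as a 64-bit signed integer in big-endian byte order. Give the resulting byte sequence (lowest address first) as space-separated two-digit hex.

43 9A 6F 9A 98 29 D9 36

4871328656723138870 in hexadecimal, padded to 64 bits, is 0x439A6F9A9829D936.
Split into bytes (most-significant first): 43 9A 6F 9A 98 29 D9 36.
Big-endian stores the most-significant byte at the lowest address.
So the memory order matches the most-significant-first order: 43 9A 6F 9A 98 29 D9 36.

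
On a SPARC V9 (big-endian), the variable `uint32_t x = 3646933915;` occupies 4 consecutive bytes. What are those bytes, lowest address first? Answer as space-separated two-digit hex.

3646933915 in hexadecimal, padded to 32 bits, is 0xD95FCB9B.
Split into bytes (most-significant first): D9 5F CB 9B.
Big-endian stores the most-significant byte at the lowest address.
So the memory order matches the most-significant-first order: D9 5F CB 9B.

D9 5F CB 9B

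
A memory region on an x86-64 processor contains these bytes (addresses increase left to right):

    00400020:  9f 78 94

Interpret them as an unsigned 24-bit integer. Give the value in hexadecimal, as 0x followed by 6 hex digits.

Little-endian: lowest address holds the least-significant byte.
Reassemble most-significant byte first: 94 78 9F → 0x94789F.

0x94789F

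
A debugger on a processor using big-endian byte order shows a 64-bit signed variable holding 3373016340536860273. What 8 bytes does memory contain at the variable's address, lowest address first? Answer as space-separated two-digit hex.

3373016340536860273 in hexadecimal, padded to 64 bits, is 0x2ECF5C7D9F499E71.
Split into bytes (most-significant first): 2E CF 5C 7D 9F 49 9E 71.
In big-endian order the high byte comes first in memory.
So the memory order matches the most-significant-first order: 2E CF 5C 7D 9F 49 9E 71.

2E CF 5C 7D 9F 49 9E 71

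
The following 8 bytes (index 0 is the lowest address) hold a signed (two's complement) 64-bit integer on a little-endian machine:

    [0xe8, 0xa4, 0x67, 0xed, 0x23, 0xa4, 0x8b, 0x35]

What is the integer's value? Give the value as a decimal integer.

3858357979986765032

In little-endian order the low byte comes first in memory.
Reassemble most-significant byte first: 35 8B A4 23 ED 67 A4 E8 → 0x358BA423ED67A4E8.
0x358BA423ED67A4E8 = 3858357979986765032.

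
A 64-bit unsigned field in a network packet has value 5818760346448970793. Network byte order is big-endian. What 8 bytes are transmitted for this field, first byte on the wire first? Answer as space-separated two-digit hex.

5818760346448970793 in hexadecimal, padded to 64 bits, is 0x50C063B4BB384429.
Split into bytes (most-significant first): 50 C0 63 B4 BB 38 44 29.
In big-endian order the high byte comes first in memory.
So the memory order matches the most-significant-first order: 50 C0 63 B4 BB 38 44 29.

50 C0 63 B4 BB 38 44 29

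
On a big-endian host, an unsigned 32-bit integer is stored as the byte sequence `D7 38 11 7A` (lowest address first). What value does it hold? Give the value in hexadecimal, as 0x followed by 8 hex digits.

0xD738117A

Big-endian: lowest address holds the most-significant byte.
The bytes are already most-significant first: 0xD738117A.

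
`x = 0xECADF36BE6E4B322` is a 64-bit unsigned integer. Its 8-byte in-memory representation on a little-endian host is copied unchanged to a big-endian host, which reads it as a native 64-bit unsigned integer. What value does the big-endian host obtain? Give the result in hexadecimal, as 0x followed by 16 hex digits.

0x22B3E4E66BF3ADEC

Stored little-endian, the bytes at ascending addresses are 22 B3 E4 E6 6B F3 AD EC.
Read back as big-endian, the last byte is least significant, giving 0x22B3E4E66BF3ADEC.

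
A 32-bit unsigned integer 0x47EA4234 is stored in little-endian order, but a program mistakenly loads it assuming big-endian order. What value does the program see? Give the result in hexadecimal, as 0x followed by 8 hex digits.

0x3442EA47

Stored little-endian, the bytes at ascending addresses are 34 42 EA 47.
Read back as big-endian, the last byte is least significant, giving 0x3442EA47.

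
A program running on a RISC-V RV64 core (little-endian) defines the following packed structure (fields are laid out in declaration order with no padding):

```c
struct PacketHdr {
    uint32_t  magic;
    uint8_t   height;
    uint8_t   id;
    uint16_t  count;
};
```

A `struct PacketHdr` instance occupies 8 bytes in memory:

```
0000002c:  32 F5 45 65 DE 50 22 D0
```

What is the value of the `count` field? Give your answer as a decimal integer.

`count` follows `magic` (4 B), `height` (1 B), `id` (1 B), so it starts at offset 4 + 1 + 1 = 6 and occupies 2 bytes.
Bytes at offsets 6..7: 22 D0.
Little-endian stores the least-significant byte at the lowest address.
Reassemble most-significant byte first: D0 22 → 0xD022.
0xD022 = 53282.

53282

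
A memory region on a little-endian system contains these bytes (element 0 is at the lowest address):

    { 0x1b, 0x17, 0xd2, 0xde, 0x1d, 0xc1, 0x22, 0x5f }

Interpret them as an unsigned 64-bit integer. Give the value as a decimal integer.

6855253916847839003

Little-endian stores the least-significant byte at the lowest address.
Reassemble most-significant byte first: 5F 22 C1 1D DE D2 17 1B → 0x5F22C11DDED2171B.
0x5F22C11DDED2171B = 6855253916847839003.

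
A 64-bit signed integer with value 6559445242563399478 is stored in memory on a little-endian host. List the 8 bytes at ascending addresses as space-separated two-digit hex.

36 0F 9E D6 B1 D4 07 5B

6559445242563399478 in hexadecimal, padded to 64 bits, is 0x5B07D4B1D69E0F36.
Split into bytes (most-significant first): 5B 07 D4 B1 D6 9E 0F 36.
Little-endian stores the least-significant byte at the lowest address.
So at ascending addresses the bytes are 36 0F 9E D6 B1 D4 07 5B.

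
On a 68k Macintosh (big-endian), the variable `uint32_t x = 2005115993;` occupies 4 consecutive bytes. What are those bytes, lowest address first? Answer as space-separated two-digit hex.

2005115993 in hexadecimal, padded to 32 bits, is 0x7783A459.
Split into bytes (most-significant first): 77 83 A4 59.
In big-endian order the high byte comes first in memory.
So the memory order matches the most-significant-first order: 77 83 A4 59.

77 83 A4 59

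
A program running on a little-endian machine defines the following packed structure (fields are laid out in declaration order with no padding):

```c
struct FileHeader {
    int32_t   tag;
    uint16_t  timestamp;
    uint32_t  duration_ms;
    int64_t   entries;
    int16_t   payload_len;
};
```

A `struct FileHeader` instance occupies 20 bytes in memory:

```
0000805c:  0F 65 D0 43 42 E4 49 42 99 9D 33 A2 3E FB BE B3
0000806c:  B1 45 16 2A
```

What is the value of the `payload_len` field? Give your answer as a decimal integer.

10774

`payload_len` follows `tag` (4 B), `timestamp` (2 B), `duration_ms` (4 B), `entries` (8 B), so it starts at offset 4 + 2 + 4 + 8 = 18 and occupies 2 bytes.
Bytes at offsets 18..19: 16 2A.
Little-endian stores the least-significant byte at the lowest address.
Reassemble most-significant byte first: 2A 16 → 0x2A16.
0x2A16 = 10774.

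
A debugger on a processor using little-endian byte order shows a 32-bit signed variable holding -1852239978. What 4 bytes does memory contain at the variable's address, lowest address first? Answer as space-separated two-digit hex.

96 0F 99 91

Two's complement of -1852239978 in 32 bits: 1852239978 = 0x6E66F06A; invert → 0x91990F95; add 1 → 0x91990F96.
Split into bytes (most-significant first): 91 99 0F 96.
In little-endian order the low byte comes first in memory.
So at ascending addresses the bytes are 96 0F 99 91.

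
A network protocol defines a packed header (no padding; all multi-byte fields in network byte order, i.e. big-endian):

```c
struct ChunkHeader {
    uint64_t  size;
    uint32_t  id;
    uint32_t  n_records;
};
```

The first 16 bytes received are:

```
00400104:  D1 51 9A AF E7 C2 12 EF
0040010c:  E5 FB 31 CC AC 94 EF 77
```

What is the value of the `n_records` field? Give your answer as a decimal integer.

`n_records` follows `size` (8 B), `id` (4 B), so it starts at offset 8 + 4 = 12 and occupies 4 bytes.
Bytes at offsets 12..15: AC 94 EF 77.
Big-endian stores the most-significant byte at the lowest address.
The bytes are already most-significant first: 0xAC94EF77.
0xAC94EF77 = 2895441783.

2895441783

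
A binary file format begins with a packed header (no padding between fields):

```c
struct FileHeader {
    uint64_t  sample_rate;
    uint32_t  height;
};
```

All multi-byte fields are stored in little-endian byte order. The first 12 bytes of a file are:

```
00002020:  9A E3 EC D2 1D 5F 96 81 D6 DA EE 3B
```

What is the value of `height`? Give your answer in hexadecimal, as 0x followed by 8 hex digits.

`height` follows `sample_rate` (8 bytes), so it starts at byte offset 8 and occupies 4 bytes.
Bytes at offsets 8..11: D6 DA EE 3B.
Little-endian: lowest address holds the least-significant byte.
Reassemble most-significant byte first: 3B EE DA D6 → 0x3BEEDAD6.

0x3BEEDAD6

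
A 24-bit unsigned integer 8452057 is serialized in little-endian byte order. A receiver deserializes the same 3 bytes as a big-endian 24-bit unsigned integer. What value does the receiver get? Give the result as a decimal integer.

14284672

8452057 in 24-bit hexadecimal is 0x80F7D9.
Stored little-endian, the bytes at ascending addresses are D9 F7 80.
Read back as big-endian, the last byte is least significant, giving 0xD9F780.
0xD9F780 = 14284672.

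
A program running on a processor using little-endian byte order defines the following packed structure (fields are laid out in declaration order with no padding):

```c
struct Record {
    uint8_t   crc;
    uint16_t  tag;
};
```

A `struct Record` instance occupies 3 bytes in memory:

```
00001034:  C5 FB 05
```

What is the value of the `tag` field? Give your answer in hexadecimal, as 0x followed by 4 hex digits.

`tag` follows `crc` (1 byte), so it starts at byte offset 1 and occupies 2 bytes.
Bytes at offsets 1..2: FB 05.
Little-endian stores the least-significant byte at the lowest address.
Reassemble most-significant byte first: 05 FB → 0x05FB.

0x05FB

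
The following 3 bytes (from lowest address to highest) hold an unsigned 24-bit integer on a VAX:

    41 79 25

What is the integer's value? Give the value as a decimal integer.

In little-endian order the low byte comes first in memory.
Reassemble most-significant byte first: 25 79 41 → 0x257941.
0x257941 = 2455873.

2455873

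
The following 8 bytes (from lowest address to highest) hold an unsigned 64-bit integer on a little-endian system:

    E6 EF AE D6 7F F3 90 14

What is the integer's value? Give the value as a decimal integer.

1481952007793078246

In little-endian order the low byte comes first in memory.
Reassemble most-significant byte first: 14 90 F3 7F D6 AE EF E6 → 0x1490F37FD6AEEFE6.
0x1490F37FD6AEEFE6 = 1481952007793078246.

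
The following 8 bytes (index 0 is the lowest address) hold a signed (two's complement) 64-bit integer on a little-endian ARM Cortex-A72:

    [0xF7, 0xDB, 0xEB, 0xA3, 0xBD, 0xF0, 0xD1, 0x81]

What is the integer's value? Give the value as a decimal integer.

Little-endian stores the least-significant byte at the lowest address.
Reassemble most-significant byte first: 81 D1 F0 BD A3 EB DB F7 → 0x81D1F0BDA3EBDBF7.
Top bit is set, so as a signed 64-bit value this is 0x81D1F0BDA3EBDBF7 − 2^64 = -9092221475394692105.

-9092221475394692105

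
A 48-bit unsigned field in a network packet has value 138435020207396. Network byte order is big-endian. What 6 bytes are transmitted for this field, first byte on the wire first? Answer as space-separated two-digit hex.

7D E7 EA 34 35 24

138435020207396 in hexadecimal, padded to 48 bits, is 0x7DE7EA343524.
Split into bytes (most-significant first): 7D E7 EA 34 35 24.
Big-endian stores the most-significant byte at the lowest address.
So the memory order matches the most-significant-first order: 7D E7 EA 34 35 24.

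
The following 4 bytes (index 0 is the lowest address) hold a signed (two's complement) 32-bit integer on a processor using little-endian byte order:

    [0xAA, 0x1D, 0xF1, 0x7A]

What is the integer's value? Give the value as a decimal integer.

Little-endian: lowest address holds the least-significant byte.
Reassemble most-significant byte first: 7A F1 1D AA → 0x7AF11DAA.
0x7AF11DAA = 2062622122.

2062622122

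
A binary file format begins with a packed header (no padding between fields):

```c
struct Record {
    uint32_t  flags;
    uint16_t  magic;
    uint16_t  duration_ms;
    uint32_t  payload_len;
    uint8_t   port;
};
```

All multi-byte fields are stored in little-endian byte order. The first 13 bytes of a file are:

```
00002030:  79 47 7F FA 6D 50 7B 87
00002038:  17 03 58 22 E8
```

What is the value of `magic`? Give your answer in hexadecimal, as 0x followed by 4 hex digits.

`magic` follows `flags` (4 bytes), so it starts at byte offset 4 and occupies 2 bytes.
Bytes at offsets 4..5: 6D 50.
Little-endian: lowest address holds the least-significant byte.
Reassemble most-significant byte first: 50 6D → 0x506D.

0x506D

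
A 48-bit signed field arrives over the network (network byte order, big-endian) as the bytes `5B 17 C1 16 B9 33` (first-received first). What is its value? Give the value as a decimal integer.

Big-endian stores the most-significant byte at the lowest address.
The bytes are already most-significant first: 0x5B17C116B933.
0x5B17C116B933 = 100157581867315.

100157581867315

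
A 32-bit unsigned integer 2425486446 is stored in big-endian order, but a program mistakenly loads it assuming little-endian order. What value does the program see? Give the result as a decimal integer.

2425486446 in 32-bit hexadecimal is 0x9091FC6E.
Stored big-endian, the bytes at ascending addresses are 90 91 FC 6E.
Read back as little-endian, the first byte is least significant, giving 0x6EFC9190.
0x6EFC9190 = 1862046096.

1862046096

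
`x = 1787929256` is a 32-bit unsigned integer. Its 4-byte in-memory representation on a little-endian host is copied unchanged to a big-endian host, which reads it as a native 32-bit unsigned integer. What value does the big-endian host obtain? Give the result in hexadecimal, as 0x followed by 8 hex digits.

0xA8A2916A

1787929256 in 32-bit hexadecimal is 0x6A91A2A8.
Stored little-endian, the bytes at ascending addresses are A8 A2 91 6A.
Read back as big-endian, the last byte is least significant, giving 0xA8A2916A.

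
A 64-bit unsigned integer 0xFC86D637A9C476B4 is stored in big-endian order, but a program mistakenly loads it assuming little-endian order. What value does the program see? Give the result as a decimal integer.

Stored big-endian, the bytes at ascending addresses are FC 86 D6 37 A9 C4 76 B4.
Read back as little-endian, the first byte is least significant, giving 0xB476C4A937D686FC.
0xB476C4A937D686FC = 13003797205144209148.

13003797205144209148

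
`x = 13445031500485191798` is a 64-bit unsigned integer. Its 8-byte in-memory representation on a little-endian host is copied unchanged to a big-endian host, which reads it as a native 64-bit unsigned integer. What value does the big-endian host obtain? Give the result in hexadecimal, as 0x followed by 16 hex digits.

0x76685B34EA5896BA

13445031500485191798 in 64-bit hexadecimal is 0xBA9658EA345B6876.
Stored little-endian, the bytes at ascending addresses are 76 68 5B 34 EA 58 96 BA.
Read back as big-endian, the last byte is least significant, giving 0x76685B34EA5896BA.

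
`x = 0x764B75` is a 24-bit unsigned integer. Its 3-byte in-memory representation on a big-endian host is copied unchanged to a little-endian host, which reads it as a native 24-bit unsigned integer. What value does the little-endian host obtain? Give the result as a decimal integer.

Stored big-endian, the bytes at ascending addresses are 76 4B 75.
Read back as little-endian, the first byte is least significant, giving 0x754B76.
0x754B76 = 7687030.

7687030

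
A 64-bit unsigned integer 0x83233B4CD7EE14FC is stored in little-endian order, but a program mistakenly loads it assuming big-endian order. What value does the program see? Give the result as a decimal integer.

18164405805556376451

Stored little-endian, the bytes at ascending addresses are FC 14 EE D7 4C 3B 23 83.
Read back as big-endian, the last byte is least significant, giving 0xFC14EED74C3B2383.
0xFC14EED74C3B2383 = 18164405805556376451.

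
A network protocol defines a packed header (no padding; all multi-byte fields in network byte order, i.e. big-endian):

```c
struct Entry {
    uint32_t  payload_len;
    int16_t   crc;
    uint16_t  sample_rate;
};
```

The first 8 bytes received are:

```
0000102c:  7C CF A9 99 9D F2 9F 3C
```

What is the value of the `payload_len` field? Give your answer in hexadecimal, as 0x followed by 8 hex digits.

`payload_len` is the first field, at byte offset 0, occupying 4 bytes.
Bytes at offsets 0..3: 7C CF A9 99.
Big-endian: lowest address holds the most-significant byte.
The bytes are already most-significant first: 0x7CCFA999.

0x7CCFA999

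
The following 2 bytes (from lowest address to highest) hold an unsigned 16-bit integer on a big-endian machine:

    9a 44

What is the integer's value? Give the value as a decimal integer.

39492

Big-endian stores the most-significant byte at the lowest address.
The bytes are already most-significant first: 0x9A44.
0x9A44 = 39492.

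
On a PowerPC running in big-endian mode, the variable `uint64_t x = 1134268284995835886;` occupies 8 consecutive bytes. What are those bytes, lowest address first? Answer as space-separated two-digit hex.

1134268284995835886 in hexadecimal, padded to 64 bits, is 0x0FBDBAFEDF2B17EE.
Split into bytes (most-significant first): 0F BD BA FE DF 2B 17 EE.
Big-endian stores the most-significant byte at the lowest address.
So the memory order matches the most-significant-first order: 0F BD BA FE DF 2B 17 EE.

0F BD BA FE DF 2B 17 EE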